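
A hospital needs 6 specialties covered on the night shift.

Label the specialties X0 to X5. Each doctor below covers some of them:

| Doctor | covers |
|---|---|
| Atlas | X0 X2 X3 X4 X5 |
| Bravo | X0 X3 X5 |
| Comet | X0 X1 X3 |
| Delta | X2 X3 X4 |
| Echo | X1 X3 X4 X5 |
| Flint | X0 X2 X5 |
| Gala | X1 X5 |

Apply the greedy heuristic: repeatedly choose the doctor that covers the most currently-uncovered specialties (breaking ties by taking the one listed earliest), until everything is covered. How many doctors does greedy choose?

Greedy: pick Atlas (covers 5 new) → pick Comet (covers 1 new). Total picks: 2.

2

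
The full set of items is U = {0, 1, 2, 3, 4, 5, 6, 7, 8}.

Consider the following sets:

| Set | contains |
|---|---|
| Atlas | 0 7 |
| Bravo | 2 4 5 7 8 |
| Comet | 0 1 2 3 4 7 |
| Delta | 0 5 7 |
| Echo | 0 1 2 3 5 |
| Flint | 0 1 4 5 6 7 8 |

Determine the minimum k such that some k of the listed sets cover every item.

2

Echo and Flint cover everything between them: the union {0, 1, 2, 3, 4, 5, 6, 7, 8} is all of U.
No single set has all 9 items (the largest, Flint, has 7), so 2 is optimal.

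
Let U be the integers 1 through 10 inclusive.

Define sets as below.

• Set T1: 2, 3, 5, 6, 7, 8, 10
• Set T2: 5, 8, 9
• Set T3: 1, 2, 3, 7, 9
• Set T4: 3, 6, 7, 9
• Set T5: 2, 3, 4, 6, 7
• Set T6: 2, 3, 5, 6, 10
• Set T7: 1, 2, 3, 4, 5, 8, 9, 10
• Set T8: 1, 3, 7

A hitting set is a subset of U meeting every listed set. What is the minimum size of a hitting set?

2

H = {3, 9} meets every set (each contains at least one member of H), and |H| = 2.
The sets T2, T8 are pairwise disjoint, so any hitting set needs a separate element for each — at least 2. Hence 2 is optimal.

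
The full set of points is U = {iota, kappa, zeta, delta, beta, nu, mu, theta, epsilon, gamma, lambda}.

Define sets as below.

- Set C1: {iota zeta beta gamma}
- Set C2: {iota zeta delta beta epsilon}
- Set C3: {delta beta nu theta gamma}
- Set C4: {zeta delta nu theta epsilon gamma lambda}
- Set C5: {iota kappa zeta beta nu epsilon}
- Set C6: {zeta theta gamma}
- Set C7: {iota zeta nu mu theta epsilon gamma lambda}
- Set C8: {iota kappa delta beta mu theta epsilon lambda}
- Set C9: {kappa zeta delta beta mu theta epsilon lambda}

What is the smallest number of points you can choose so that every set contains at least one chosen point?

H = {epsilon, gamma} meets every set (each contains at least one member of H), and |H| = 2.
No single point lies in every set, so at least 2 are needed and 2 is optimal.

2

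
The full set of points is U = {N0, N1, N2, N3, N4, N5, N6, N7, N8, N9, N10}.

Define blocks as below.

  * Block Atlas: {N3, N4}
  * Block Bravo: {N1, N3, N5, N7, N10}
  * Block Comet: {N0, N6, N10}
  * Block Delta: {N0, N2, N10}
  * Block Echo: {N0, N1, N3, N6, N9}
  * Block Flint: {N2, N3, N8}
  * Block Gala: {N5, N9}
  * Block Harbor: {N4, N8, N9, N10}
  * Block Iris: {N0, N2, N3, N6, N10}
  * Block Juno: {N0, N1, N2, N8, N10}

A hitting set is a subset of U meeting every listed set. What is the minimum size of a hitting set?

Take H = {N3, N5, N10}. Each listed block contains at least one of these, so H is a hitting set of size 3.
The blocks Atlas, Delta, Gala are pairwise disjoint, so any hitting set needs a separate point for each — at least 3. Hence 3 is optimal.

3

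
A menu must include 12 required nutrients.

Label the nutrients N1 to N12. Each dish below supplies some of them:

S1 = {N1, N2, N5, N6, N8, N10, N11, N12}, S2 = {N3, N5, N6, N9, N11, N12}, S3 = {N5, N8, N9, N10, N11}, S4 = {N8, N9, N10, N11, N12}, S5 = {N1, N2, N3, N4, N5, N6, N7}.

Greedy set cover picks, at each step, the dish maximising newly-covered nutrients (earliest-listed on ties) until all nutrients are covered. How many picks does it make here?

Greedy: pick S1 (covers 8 new) → pick S5 (covers 3 new) → pick S2 (covers 1 new). Total picks: 3.
(The true minimum cover uses only 2 dishes, so greedy is not optimal here.)

3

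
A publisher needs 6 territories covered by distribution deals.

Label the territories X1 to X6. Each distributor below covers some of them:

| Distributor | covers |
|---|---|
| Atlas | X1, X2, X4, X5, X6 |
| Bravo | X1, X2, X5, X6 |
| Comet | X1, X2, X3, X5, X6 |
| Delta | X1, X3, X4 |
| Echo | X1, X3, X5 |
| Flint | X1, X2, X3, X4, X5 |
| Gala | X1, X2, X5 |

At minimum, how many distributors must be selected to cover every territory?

Comet and Delta together: Comet ∪ Delta = {X1, X2, X3, X4, X5, X6} — every territory is covered.
No single distributor has all 6 territories (the largest, Atlas, has 5), so 2 is optimal.

2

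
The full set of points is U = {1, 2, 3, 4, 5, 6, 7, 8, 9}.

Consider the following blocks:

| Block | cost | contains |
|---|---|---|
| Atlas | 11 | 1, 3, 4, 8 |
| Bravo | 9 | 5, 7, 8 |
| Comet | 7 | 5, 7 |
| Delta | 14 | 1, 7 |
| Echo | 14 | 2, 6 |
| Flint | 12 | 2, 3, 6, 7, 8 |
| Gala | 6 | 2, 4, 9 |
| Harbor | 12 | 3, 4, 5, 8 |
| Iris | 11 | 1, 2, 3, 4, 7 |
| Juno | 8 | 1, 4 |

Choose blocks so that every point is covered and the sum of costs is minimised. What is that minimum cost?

Comet, Flint, Gala, Juno together cover every point (Comet ∪ Flint ∪ Gala ∪ Juno = {1, 2, 3, 4, 5, 6, 7, 8, 9}); total cost 7 + 12 + 6 + 8 = 33.
The greedy pick Gala, Bravo, Atlas, Flint costs 38; no covering selection beats 33.

33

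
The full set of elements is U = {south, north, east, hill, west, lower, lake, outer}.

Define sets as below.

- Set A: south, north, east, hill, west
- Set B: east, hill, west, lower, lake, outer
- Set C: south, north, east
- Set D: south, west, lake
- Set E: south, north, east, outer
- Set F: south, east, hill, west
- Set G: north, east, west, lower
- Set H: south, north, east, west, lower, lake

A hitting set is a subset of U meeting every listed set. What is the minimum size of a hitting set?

2

Take T = {south, lower}. Each listed set contains at least one of these, so T is a hitting set of size 2.
No single element lies in every set, so at least 2 are needed and 2 is optimal.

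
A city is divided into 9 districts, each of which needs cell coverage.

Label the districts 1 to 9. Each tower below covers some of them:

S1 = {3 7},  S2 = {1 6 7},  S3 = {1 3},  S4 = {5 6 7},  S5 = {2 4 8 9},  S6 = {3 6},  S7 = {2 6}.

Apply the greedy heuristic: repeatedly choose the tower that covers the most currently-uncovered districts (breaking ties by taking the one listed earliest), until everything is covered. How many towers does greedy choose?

Greedy: pick S5 (covers 4 new) → pick S2 (covers 3 new) → pick S1 (covers 1 new) → pick S4 (covers 1 new). Total picks: 4.
(The true minimum cover uses only 3 towers, so greedy is not optimal here.)

4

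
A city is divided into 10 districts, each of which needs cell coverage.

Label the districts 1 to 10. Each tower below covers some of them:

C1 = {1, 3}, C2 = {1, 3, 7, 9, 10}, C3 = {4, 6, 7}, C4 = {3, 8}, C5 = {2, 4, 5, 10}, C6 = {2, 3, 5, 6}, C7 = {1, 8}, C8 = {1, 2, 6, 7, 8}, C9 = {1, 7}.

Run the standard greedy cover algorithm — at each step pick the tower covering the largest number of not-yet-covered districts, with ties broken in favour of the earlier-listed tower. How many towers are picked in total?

Greedy: pick C2 (covers 5 new) → pick C5 (covers 3 new) → pick C8 (covers 2 new). Total picks: 3.

3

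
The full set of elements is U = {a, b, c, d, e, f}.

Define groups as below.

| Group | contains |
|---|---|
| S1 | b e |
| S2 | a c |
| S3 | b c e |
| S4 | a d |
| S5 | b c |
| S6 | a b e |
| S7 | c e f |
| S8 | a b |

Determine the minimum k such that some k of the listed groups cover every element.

S3, S4, and S7 cover everything between them: the union {a, b, c, d, e, f} is all of U.
Only S4 contains d, so S4 is forced; the remaining 4 elements need at least 2 more groups (each remaining group adds at most 3) — so at least 3 groups are needed, and 3 is optimal.

3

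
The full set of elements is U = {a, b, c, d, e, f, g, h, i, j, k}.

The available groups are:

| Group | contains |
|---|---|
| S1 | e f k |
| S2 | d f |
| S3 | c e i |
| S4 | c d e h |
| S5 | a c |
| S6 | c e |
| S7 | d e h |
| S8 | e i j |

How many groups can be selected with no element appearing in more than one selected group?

3

S2, S5, S8 are pairwise disjoint (S2={d,f}; S5={a,c}; S8={e,i,j}).
Every remaining group overlaps one of these, and no 4 of the listed groups are pairwise disjoint, so 3 is the maximum.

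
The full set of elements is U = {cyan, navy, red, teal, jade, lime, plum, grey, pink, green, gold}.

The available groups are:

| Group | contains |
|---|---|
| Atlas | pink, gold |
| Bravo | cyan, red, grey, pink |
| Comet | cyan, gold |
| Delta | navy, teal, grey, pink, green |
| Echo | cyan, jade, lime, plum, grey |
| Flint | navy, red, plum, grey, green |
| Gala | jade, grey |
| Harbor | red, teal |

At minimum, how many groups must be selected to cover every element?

Atlas and Echo and Flint and Harbor together: Atlas ∪ Echo ∪ Flint ∪ Harbor = {cyan, navy, red, teal, jade, lime, plum, grey, pink, green, gold} — every element is covered.
No 3 of the 8 groups cover everything (all 56 combinations miss at least one element), so 4 is optimal.

4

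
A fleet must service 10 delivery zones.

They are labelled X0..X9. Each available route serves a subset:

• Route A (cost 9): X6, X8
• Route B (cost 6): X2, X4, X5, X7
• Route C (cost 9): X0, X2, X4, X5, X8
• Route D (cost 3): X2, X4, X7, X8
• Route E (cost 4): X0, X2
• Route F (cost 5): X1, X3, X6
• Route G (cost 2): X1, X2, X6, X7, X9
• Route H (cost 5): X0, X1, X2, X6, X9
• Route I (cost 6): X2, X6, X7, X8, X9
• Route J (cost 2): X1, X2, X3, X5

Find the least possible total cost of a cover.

10

D, H, J together cover every zone (D ∪ H ∪ J = {X0, X1, X2, X3, X4, X5, X6, X7, X8, X9}); total cost 3 + 5 + 2 = 10.
The greedy pick G, J, D, E costs 11; no covering selection beats 10.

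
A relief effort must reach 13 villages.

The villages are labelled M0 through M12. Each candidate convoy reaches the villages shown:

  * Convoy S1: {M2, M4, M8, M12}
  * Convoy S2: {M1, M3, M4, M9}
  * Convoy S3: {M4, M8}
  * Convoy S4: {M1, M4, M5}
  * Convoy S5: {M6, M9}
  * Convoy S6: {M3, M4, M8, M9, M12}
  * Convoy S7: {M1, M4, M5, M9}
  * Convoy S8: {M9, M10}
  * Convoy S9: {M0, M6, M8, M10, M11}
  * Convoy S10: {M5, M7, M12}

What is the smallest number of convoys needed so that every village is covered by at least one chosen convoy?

Take {S1, S2, S9, S10}. Their union is {M0, M1, M2, M3, M4, M5, M6, M7, M8, M9, M10, M11, M12}, which is all 13 villages.
Only S1 contains M2, so S1 is forced; the remaining 9 villages need at least 3 more convoys (each remaining convoy adds at most 4) — so at least 4 convoys are needed, and 4 is optimal.

4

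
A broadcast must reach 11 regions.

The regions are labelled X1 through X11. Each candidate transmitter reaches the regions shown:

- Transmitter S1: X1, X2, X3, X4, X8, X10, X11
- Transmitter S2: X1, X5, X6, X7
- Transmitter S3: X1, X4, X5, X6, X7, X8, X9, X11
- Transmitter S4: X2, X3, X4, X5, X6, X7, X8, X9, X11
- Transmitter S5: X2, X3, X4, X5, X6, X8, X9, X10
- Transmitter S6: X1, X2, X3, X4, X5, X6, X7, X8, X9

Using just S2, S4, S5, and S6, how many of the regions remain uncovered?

Union of S2, S4, S5, S6 = {X1, X2, X3, X4, X5, X6, X7, X8, X9, X10, X11} — that's every region, so 0 are uncovered.

0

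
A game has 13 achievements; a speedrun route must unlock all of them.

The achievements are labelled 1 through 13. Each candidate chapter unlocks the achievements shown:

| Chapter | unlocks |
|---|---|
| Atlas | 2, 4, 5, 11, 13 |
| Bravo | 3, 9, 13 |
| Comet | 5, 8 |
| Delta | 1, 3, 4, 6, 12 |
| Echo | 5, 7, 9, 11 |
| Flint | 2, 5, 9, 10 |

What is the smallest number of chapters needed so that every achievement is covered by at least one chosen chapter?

Atlas and Comet and Delta and Echo and Flint together: Atlas ∪ Comet ∪ Delta ∪ Echo ∪ Flint = {1, 2, 3, 4, 5, 6, 7, 8, 9, 10, 11, 12, 13} — every achievement is covered.
No 4 of the 6 chapters cover everything (all 15 combinations miss at least one achievement), so 5 is optimal.

5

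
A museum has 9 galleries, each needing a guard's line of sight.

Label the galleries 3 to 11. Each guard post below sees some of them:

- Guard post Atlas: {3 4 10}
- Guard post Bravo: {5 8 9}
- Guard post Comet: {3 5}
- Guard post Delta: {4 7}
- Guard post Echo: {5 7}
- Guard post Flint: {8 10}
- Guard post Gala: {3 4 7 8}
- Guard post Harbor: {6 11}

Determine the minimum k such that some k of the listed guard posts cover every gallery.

4

Bravo and Flint and Gala and Harbor together: Bravo ∪ Flint ∪ Gala ∪ Harbor = {3, 4, 5, 6, 7, 8, 9, 10, 11} — every gallery is covered.
No 3 of the 8 guard posts cover everything (all 56 combinations miss at least one gallery), so 4 is optimal.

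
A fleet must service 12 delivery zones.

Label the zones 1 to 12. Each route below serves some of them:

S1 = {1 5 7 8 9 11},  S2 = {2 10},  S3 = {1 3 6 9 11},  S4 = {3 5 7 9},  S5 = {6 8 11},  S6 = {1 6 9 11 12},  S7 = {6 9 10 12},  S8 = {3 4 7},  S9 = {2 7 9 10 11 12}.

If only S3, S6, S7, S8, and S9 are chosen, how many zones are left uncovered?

2

Union of S3, S6, S7, S8, S9 = {1, 2, 3, 4, 6, 7, 9, 10, 11, 12}.
Not covered: 5, 8 — 2 zones.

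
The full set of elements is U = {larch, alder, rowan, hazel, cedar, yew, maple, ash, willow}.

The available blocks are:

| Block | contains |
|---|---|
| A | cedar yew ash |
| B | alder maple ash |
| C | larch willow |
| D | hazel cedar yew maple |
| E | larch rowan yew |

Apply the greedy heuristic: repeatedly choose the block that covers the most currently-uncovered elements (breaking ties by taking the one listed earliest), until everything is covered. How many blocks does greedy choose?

Greedy: pick D (covers 4 new) → pick B (covers 2 new) → pick C (covers 2 new) → pick E (covers 1 new). Total picks: 4.

4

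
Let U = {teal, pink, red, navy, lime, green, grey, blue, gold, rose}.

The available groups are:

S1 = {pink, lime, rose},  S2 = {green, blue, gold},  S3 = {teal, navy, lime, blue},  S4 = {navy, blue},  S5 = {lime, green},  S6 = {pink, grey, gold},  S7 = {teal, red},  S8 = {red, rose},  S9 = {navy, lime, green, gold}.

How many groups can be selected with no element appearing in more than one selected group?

4

S4, S5, S6, S7 are pairwise disjoint (S4={navy,blue}; S5={lime,green}; S6={pink,grey,gold}; S7={teal,red}).
Every remaining group overlaps one of these, and no 5 of the listed groups are pairwise disjoint, so 4 is the maximum.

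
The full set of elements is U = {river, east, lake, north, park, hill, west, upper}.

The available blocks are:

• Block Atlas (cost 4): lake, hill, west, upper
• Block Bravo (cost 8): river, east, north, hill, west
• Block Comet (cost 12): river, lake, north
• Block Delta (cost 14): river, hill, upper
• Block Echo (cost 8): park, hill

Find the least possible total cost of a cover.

20

Atlas, Bravo, Echo together cover every element (Atlas ∪ Bravo ∪ Echo = {river, east, lake, north, park, hill, west, upper}); total cost 4 + 8 + 8 = 20.
No covering selection has total cost below 20.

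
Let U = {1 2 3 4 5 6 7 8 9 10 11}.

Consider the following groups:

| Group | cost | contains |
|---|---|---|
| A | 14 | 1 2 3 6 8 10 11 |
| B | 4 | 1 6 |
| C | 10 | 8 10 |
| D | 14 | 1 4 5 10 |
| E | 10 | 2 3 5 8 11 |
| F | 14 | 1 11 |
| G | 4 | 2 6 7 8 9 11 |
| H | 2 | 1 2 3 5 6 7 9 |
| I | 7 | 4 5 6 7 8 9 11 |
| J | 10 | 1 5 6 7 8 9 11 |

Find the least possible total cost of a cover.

C, H, I together cover every point (C ∪ H ∪ I = {1, 2, 3, 4, 5, 6, 7, 8, 9, 10, 11}); total cost 10 + 2 + 7 = 19.
The greedy pick H, G, D costs 20; no covering selection beats 19.

19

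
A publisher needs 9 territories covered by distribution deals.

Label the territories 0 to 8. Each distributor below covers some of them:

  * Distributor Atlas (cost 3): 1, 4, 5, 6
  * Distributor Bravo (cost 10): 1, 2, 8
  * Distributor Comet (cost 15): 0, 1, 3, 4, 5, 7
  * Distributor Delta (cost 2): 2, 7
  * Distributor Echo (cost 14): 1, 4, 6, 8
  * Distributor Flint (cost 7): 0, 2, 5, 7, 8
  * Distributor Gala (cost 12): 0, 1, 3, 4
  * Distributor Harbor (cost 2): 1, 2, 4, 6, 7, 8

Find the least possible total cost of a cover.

Atlas, Gala, Harbor together cover every territory (Atlas ∪ Gala ∪ Harbor = {0, 1, 2, 3, 4, 5, 6, 7, 8}); total cost 3 + 12 + 2 = 17.
No covering selection has total cost below 17.

17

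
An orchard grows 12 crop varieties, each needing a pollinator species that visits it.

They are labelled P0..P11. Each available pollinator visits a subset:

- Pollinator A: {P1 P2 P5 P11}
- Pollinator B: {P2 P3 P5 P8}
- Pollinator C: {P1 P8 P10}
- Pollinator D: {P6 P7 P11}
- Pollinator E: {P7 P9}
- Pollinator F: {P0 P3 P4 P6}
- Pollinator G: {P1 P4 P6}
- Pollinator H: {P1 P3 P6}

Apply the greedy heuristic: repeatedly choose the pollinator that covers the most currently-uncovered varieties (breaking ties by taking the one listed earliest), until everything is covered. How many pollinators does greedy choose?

4

Greedy: pick A (covers 4 new) → pick F (covers 4 new) → pick C (covers 2 new) → pick E (covers 2 new). Total picks: 4.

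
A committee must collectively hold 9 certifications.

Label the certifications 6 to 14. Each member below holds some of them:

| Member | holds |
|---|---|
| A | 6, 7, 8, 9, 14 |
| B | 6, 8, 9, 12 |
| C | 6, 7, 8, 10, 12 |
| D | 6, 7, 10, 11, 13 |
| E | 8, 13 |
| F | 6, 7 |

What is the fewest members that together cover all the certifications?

A and C and D together: A ∪ C ∪ D = {6, 7, 8, 9, 10, 11, 12, 13, 14} — every certification is covered.
Only D contains 11, so D is forced; the remaining 4 certifications need at least 2 more members (each remaining member adds at most 3) — so at least 3 members are needed, and 3 is optimal.

3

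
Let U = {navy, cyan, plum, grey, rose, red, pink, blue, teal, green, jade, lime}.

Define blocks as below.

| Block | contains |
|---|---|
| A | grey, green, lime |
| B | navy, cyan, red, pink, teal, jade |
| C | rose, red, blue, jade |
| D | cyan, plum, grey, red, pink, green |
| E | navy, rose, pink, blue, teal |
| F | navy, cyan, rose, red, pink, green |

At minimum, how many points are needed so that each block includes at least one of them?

The 3 points {red, pink, green} hit every block.
No choice of 2 points meets every block, so 3 is the minimum.

3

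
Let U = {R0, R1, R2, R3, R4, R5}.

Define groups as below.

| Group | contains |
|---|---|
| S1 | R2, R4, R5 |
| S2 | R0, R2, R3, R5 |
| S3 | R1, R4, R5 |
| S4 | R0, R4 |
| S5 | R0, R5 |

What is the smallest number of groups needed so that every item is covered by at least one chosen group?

S2 and S3 cover everything between them: the union {R0, R1, R2, R3, R4, R5} is all of U.
No single group has all 6 items (the largest, S2, has 4), so 2 is optimal.

2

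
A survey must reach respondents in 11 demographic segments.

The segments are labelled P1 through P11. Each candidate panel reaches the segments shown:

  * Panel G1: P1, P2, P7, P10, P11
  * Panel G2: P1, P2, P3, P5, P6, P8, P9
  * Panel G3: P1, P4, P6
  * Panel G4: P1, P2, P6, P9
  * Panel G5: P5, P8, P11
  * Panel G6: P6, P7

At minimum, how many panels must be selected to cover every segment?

3

G1 and G2 and G3 together: G1 ∪ G2 ∪ G3 = {P1, P2, P3, P4, P5, P6, P7, P8, P9, P10, P11} — every segment is covered.
Only G2 contains P3, so G2 is forced; the remaining 4 segments need at least 2 more panels (each remaining panel adds at most 3) — so at least 3 panels are needed, and 3 is optimal.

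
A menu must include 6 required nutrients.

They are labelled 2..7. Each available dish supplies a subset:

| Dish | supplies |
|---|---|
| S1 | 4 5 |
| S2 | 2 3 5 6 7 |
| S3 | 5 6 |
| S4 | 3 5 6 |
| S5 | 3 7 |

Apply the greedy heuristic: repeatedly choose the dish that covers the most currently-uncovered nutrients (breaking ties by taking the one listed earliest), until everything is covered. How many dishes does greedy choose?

2

Greedy: pick S2 (covers 5 new) → pick S1 (covers 1 new). Total picks: 2.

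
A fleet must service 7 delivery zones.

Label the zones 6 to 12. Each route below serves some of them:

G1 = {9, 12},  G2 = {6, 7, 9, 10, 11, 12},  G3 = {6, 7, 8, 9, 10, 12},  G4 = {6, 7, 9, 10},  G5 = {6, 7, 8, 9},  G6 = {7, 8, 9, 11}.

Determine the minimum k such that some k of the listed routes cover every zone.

2

G2 and G6 together: G2 ∪ G6 = {6, 7, 8, 9, 10, 11, 12} — every zone is covered.
No single route has all 7 zones (the largest, G2, has 6), so 2 is optimal.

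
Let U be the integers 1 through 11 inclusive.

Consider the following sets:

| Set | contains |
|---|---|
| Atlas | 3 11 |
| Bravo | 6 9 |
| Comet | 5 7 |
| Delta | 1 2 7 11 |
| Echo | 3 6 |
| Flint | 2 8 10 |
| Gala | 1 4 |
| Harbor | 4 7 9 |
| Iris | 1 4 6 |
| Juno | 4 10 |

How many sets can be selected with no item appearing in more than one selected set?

Atlas, Bravo, Comet, Flint, Gala are pairwise disjoint (Atlas={3,11}; Bravo={6,9}; Comet={5,7}; Flint={2,8,10}; Gala={1,4}).
Every remaining set overlaps one of these, and no 6 of the listed sets are pairwise disjoint, so 5 is the maximum.

5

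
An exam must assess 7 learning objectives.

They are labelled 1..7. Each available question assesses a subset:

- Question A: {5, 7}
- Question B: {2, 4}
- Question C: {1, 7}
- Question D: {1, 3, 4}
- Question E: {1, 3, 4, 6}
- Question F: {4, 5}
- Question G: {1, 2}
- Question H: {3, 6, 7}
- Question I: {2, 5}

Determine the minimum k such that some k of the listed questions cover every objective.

E and H and I together: E ∪ H ∪ I = {1, 2, 3, 4, 5, 6, 7} — every objective is covered.
No 2 of the 9 questions cover everything (all 36 combinations miss at least one objective), so 3 is optimal.

3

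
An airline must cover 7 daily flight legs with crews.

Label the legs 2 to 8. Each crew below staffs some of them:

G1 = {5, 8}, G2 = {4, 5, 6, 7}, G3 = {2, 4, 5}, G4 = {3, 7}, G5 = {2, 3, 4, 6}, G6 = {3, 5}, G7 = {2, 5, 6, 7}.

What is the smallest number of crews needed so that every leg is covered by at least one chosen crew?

Take {G1, G5, G7}. Their union is {2, 3, 4, 5, 6, 7, 8}, which is all 7 legs.
Only G1 contains 8, so G1 is forced; the remaining 5 legs need at least 2 more crews (each remaining crew adds at most 4) — so at least 3 crews are needed, and 3 is optimal.

3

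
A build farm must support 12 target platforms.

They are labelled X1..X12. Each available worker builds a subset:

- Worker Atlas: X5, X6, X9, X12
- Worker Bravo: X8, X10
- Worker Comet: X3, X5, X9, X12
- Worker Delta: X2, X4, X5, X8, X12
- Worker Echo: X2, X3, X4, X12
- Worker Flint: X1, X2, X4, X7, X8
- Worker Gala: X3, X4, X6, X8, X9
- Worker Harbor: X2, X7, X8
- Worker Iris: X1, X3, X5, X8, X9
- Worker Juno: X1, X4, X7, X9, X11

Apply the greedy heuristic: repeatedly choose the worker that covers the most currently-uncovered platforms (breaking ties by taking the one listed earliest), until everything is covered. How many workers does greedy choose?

Greedy: pick Delta (covers 5 new) → pick Juno (covers 4 new) → pick Gala (covers 2 new) → pick Bravo (covers 1 new). Total picks: 4.

4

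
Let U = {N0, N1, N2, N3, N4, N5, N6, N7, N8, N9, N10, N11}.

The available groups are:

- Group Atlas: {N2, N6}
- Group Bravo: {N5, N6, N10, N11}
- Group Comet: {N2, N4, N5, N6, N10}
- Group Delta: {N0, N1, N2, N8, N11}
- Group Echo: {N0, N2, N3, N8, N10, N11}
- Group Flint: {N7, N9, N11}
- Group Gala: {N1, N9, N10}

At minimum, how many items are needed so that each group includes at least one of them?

3

The 3 items {N2, N6, N9} hit every group.
No choice of 2 items meets every group, so 3 is the minimum.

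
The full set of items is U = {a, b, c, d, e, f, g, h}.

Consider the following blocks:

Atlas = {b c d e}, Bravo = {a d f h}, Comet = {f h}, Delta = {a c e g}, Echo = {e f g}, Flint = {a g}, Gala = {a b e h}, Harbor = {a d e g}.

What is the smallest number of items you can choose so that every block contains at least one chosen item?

3

Take T = {a, d, f}. Each listed block contains at least one of these, so T is a hitting set of size 3.
The blocks Atlas, Comet, Flint are pairwise disjoint, so any hitting set needs a separate item for each — at least 3. Hence 3 is optimal.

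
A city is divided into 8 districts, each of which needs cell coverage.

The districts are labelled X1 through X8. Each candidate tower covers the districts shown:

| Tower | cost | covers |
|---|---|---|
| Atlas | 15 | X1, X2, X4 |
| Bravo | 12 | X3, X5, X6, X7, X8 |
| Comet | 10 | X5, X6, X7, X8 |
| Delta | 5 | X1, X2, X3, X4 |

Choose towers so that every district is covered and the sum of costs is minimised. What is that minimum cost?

15

Comet, Delta together cover every district (Comet ∪ Delta = {X1, X2, X3, X4, X5, X6, X7, X8}); total cost 10 + 5 = 15.
No covering selection has total cost below 15.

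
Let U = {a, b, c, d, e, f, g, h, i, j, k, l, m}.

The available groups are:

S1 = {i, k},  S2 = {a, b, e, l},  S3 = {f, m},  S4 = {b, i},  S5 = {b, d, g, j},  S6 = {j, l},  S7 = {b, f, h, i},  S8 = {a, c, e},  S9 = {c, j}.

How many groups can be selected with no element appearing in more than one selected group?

4

S1, S3, S5, S8 are pairwise disjoint (S1={i,k}; S3={f,m}; S5={b,d,g,j}; S8={a,c,e}).
Every remaining group overlaps one of these, and no 5 of the listed groups are pairwise disjoint, so 4 is the maximum.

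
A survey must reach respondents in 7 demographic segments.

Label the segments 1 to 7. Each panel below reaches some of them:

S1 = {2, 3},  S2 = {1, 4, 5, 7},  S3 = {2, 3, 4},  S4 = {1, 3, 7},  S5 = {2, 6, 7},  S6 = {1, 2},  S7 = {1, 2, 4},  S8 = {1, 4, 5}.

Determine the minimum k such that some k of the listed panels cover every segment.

S3 and S5 and S8 together: S3 ∪ S5 ∪ S8 = {1, 2, 3, 4, 5, 6, 7} — every segment is covered.
Only S5 contains 6, so S5 is forced; the remaining 4 segments need at least 2 more panels (each remaining panel adds at most 3) — so at least 3 panels are needed, and 3 is optimal.

3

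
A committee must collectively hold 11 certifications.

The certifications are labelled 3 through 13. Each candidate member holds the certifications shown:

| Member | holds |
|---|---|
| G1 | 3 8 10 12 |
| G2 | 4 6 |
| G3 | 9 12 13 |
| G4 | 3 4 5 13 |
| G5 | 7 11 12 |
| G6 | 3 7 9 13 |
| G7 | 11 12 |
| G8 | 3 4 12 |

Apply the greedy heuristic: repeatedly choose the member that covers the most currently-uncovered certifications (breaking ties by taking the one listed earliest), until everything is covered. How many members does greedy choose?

Greedy: pick G1 (covers 4 new) → pick G4 (covers 3 new) → pick G5 (covers 2 new) → pick G2 (covers 1 new) → pick G3 (covers 1 new). Total picks: 5.

5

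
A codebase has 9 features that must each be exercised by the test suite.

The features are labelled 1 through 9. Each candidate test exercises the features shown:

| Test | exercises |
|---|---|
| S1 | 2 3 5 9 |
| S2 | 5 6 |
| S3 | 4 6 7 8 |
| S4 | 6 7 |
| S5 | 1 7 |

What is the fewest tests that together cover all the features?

S1 and S3 and S5 together: S1 ∪ S3 ∪ S5 = {1, 2, 3, 4, 5, 6, 7, 8, 9} — every feature is covered.
Each test has at most 4 features, and 2·4 = 8 < 9 — so at least 3 tests are needed, and 3 is optimal.

3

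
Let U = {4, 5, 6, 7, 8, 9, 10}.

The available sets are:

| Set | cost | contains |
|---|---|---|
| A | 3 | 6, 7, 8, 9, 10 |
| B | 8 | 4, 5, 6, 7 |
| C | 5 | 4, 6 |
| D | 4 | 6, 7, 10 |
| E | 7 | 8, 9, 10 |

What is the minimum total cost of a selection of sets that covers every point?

11

A, B together cover every point (A ∪ B = {4, 5, 6, 7, 8, 9, 10}); total cost 3 + 8 = 11.
No covering selection has total cost below 11.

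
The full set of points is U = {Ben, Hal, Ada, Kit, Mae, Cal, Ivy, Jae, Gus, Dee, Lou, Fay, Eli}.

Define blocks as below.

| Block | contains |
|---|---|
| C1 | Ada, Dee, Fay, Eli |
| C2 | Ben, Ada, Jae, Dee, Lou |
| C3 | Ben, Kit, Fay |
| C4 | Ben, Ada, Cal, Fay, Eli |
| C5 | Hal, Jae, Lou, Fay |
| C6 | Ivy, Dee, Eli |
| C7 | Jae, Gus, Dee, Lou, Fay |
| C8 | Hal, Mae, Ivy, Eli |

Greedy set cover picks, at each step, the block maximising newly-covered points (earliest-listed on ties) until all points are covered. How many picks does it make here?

5

Greedy: pick C2 (covers 5 new) → pick C8 (covers 4 new) → pick C3 (covers 2 new) → pick C4 (covers 1 new) → pick C7 (covers 1 new). Total picks: 5.
(The true minimum cover uses only 4 blocks, so greedy is not optimal here.)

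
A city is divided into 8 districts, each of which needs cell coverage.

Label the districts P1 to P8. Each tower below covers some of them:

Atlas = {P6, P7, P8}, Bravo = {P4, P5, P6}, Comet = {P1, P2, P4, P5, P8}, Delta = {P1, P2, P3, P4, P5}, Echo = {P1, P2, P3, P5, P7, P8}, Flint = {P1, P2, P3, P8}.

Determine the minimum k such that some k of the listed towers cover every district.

Atlas and Delta together: Atlas ∪ Delta = {P1, P2, P3, P4, P5, P6, P7, P8} — every district is covered.
No single tower has all 8 districts (the largest, Echo, has 6), so 2 is optimal.

2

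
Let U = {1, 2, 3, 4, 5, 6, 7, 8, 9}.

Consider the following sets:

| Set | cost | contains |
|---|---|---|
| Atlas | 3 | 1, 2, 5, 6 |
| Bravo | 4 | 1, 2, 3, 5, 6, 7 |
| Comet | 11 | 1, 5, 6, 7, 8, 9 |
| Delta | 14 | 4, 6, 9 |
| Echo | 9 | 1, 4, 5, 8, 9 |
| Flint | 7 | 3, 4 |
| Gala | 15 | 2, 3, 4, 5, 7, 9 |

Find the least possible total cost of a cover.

13

Bravo, Echo together cover every point (Bravo ∪ Echo = {1, 2, 3, 4, 5, 6, 7, 8, 9}); total cost 4 + 9 = 13.
No covering selection has total cost below 13.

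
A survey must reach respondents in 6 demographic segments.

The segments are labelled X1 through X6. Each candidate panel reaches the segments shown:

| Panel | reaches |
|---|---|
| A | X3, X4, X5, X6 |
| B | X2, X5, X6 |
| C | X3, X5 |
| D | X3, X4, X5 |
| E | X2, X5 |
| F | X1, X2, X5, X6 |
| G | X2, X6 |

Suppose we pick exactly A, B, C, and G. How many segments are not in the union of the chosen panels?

Union of A, B, C, G = {X2, X3, X4, X5, X6}.
Not covered: X1 — 1 segment.

1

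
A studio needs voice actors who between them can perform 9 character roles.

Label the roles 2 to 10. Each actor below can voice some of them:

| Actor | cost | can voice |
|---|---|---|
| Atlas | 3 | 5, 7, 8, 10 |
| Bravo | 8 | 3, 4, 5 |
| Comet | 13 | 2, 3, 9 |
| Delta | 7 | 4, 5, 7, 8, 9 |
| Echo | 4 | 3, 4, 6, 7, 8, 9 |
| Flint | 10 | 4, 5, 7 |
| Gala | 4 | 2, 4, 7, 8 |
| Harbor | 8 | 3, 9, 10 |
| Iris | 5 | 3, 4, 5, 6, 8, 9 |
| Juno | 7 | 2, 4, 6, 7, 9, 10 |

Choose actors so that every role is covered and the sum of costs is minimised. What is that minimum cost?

11

Atlas, Echo, Gala together cover every role (Atlas ∪ Echo ∪ Gala = {2, 3, 4, 5, 6, 7, 8, 9, 10}); total cost 3 + 4 + 4 = 11.
No covering selection has total cost below 11.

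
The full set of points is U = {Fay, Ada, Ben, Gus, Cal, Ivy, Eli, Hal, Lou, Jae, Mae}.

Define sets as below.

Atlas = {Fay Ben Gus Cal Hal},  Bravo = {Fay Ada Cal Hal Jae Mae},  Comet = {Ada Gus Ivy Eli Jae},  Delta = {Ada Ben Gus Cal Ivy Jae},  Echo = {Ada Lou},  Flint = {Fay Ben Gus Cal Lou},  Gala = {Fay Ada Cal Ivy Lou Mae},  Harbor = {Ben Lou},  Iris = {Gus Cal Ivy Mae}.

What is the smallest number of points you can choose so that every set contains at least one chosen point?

3

H = {Cal, Eli, Lou} meets every set (each contains at least one member of H), and |H| = 3.
No choice of 2 points meets every set, so 3 is the minimum.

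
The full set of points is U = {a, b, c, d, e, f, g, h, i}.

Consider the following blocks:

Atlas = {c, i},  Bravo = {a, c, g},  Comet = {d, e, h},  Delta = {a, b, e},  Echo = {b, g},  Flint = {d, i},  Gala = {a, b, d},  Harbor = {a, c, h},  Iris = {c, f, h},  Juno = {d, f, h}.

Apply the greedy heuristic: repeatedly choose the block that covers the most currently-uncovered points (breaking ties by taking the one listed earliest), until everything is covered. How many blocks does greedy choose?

Greedy: pick Bravo (covers 3 new) → pick Comet (covers 3 new) → pick Atlas (covers 1 new) → pick Delta (covers 1 new) → pick Iris (covers 1 new). Total picks: 5.
(The true minimum cover uses only 4 blocks, so greedy is not optimal here.)

5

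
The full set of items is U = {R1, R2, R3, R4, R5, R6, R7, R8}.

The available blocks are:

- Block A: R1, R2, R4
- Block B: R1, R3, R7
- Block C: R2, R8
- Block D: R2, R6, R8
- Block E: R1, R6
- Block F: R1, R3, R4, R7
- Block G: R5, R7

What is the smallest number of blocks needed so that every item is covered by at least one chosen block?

D, F, and G cover everything between them: the union {R1, R2, R3, R4, R5, R6, R7, R8} is all of U.
Only G contains R5, so G is forced; the remaining 6 items need at least 2 more blocks (each remaining block adds at most 3) — so at least 3 blocks are needed, and 3 is optimal.

3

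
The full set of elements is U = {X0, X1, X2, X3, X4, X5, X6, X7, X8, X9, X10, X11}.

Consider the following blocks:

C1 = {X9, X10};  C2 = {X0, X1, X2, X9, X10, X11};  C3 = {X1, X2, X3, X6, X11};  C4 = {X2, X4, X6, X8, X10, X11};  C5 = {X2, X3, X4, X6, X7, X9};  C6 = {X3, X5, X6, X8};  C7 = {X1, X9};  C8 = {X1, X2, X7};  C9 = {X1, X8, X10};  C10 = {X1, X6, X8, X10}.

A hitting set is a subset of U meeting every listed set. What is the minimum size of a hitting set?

Take H = {X2, X8, X9}. Each listed block contains at least one of these, so H is a hitting set of size 3.
The blocks C1, C6, C8 are pairwise disjoint, so any hitting set needs a separate element for each — at least 3. Hence 3 is optimal.

3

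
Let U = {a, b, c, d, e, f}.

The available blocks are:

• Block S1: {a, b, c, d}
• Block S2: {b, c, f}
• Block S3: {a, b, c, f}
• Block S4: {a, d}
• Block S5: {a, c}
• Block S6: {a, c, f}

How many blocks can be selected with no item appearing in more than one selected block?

2

S2, S4 are pairwise disjoint (S2={b,c,f}; S4={a,d}).
Every remaining block overlaps one of these, and no 3 of the listed blocks are pairwise disjoint, so 2 is the maximum.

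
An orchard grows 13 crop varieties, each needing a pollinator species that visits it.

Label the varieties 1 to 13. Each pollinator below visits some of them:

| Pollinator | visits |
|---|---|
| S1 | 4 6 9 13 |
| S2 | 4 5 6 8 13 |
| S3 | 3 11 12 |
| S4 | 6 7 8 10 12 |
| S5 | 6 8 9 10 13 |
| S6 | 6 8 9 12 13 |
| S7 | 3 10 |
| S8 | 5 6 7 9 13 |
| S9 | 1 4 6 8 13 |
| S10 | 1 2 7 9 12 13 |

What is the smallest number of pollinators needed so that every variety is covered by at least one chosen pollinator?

4

Take {S2, S3, S7, S10}. Their union is {1, 2, 3, 4, 5, 6, 7, 8, 9, 10, 11, 12, 13}, which is all 13 varieties.
No 3 of the 10 pollinators cover everything (all 120 combinations miss at least one variety), so 4 is optimal.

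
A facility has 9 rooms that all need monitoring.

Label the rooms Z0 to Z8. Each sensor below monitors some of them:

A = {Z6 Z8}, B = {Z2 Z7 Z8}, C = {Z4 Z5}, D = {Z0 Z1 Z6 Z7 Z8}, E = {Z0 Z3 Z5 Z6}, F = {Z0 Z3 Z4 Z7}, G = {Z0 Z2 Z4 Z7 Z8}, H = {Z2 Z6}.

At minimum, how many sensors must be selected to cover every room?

Take {D, E, G}. Their union is {Z0, Z1, Z2, Z3, Z4, Z5, Z6, Z7, Z8}, which is all 9 rooms.
Only D contains Z1, so D is forced; the remaining 4 rooms need at least 2 more sensors (each remaining sensor adds at most 2) — so at least 3 sensors are needed, and 3 is optimal.

3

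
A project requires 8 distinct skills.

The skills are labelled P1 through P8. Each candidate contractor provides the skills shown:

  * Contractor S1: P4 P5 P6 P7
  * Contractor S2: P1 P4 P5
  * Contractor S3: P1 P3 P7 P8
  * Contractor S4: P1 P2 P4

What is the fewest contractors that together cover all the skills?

3

S1 and S3 and S4 together: S1 ∪ S3 ∪ S4 = {P1, P2, P3, P4, P5, P6, P7, P8} — every skill is covered.
Only S4 contains P2, so S4 is forced; the remaining 5 skills need at least 2 more contractors (each remaining contractor adds at most 3) — so at least 3 contractors are needed, and 3 is optimal.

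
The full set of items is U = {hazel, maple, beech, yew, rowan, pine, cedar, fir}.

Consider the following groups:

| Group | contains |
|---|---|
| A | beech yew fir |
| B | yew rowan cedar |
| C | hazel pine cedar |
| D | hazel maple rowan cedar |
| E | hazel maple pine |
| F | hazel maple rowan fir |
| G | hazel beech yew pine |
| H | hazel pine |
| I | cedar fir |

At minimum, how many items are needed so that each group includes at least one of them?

3

T = {hazel, cedar, fir} meets every group (each contains at least one member of T), and |T| = 3.
No choice of 2 items meets every group, so 3 is the minimum.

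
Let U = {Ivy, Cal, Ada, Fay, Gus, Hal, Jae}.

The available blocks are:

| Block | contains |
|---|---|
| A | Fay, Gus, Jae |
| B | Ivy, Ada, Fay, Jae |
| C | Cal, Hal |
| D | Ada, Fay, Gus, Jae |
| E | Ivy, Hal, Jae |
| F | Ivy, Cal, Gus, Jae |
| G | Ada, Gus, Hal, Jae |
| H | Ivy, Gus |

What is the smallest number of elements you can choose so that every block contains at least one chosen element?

The 3 elements {Gus, Hal, Jae} hit every block.
No choice of 2 elements meets every block, so 3 is the minimum.

3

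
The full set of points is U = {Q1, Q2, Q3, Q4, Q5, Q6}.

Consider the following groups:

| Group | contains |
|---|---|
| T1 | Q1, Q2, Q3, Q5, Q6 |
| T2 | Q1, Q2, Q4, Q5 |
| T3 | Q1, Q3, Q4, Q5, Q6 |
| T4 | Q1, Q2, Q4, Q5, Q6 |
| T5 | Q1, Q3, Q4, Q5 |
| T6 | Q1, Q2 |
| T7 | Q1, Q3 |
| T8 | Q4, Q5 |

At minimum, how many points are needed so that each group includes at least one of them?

2

H = {Q1, Q4} meets every group (each contains at least one member of H), and |H| = 2.
The groups T7, T8 are pairwise disjoint, so any hitting set needs a separate point for each — at least 2. Hence 2 is optimal.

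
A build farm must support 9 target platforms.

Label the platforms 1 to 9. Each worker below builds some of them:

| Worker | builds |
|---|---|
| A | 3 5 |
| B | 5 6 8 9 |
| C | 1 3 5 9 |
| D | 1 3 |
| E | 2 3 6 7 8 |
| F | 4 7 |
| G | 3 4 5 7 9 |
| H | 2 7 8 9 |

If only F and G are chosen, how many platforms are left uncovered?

4

Union of F, G = {3, 4, 5, 7, 9}.
Not covered: 1, 2, 6, 8 — 4 platforms.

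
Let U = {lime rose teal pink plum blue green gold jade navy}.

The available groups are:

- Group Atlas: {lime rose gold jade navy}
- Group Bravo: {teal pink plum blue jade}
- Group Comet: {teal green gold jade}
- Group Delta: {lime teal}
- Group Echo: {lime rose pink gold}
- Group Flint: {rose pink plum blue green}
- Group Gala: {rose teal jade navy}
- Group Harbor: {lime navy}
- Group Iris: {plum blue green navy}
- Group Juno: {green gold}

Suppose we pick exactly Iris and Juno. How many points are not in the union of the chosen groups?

Union of Iris, Juno = {plum, blue, green, gold, navy}.
Not covered: lime, rose, teal, pink, jade — 5 points.

5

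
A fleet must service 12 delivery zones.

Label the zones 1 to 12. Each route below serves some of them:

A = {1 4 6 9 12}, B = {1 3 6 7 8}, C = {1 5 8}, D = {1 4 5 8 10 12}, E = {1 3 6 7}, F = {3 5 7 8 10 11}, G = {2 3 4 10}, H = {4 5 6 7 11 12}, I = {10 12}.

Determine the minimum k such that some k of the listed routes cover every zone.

3

A and F and G together: A ∪ F ∪ G = {1, 2, 3, 4, 5, 6, 7, 8, 9, 10, 11, 12} — every zone is covered.
Only G contains 2, so G is forced; the remaining 8 zones need at least 2 more routes (each remaining route adds at most 5) — so at least 3 routes are needed, and 3 is optimal.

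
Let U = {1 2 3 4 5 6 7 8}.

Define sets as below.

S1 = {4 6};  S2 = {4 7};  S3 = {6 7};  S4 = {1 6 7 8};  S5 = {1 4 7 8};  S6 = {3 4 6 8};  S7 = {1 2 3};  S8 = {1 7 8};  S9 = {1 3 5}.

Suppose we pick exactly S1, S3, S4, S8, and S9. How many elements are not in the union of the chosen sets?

Union of S1, S3, S4, S8, S9 = {1, 3, 4, 5, 6, 7, 8}.
Not covered: 2 — 1 element.

1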